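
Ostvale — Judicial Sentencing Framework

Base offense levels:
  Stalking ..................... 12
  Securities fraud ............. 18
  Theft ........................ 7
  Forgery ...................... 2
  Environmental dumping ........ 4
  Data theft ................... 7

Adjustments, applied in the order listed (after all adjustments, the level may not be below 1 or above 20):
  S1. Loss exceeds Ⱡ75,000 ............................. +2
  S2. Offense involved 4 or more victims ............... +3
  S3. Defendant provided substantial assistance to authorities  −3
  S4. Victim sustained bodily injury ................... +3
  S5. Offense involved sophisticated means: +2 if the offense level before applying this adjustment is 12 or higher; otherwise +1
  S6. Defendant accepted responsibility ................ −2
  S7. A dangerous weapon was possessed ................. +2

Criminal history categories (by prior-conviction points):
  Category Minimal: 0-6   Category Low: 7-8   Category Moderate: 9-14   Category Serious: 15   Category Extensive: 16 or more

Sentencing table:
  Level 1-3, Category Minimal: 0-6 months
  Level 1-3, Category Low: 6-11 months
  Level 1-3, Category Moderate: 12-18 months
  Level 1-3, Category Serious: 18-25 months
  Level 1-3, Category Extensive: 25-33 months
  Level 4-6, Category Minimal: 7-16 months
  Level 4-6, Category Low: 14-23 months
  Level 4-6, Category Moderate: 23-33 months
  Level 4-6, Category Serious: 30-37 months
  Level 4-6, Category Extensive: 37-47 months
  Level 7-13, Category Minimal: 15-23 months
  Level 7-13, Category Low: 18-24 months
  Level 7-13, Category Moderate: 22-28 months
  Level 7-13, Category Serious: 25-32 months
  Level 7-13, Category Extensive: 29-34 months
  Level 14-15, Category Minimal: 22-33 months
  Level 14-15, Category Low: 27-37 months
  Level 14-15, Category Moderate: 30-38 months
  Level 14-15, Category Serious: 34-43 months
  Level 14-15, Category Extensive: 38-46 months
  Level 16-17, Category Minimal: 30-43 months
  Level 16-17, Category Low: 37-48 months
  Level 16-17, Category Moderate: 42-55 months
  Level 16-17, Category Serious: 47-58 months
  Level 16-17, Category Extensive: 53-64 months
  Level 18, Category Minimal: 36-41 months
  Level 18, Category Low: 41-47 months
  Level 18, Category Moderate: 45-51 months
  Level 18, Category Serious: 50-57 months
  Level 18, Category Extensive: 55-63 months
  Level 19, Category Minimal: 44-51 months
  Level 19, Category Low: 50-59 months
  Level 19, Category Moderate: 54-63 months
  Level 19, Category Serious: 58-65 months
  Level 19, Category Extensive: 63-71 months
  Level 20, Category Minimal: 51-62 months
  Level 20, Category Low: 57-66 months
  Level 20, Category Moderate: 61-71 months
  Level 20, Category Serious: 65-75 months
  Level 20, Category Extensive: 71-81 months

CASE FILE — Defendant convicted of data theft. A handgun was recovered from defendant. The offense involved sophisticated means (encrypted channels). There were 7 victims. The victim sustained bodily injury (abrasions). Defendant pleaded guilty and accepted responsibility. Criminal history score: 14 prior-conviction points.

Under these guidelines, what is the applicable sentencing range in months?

Base offense level for data theft: 7.
S1 does not apply.
S2 applies: 7 + 3 = 10.
S4 applies: 10 + 3 = 13.
S5 applies (level before this adjustment is 13 ≥ 12, so +2): 13 + 2 = 15.
S6 applies: 15 − 2 = 13.
S7 applies: 13 + 2 = 15.
Final offense level: 15.
Criminal history: 14 prior points → Category Moderate (9-14).
Level 15 falls in the 14-15 band.
Grid: Level 14-15 × Category Moderate = 30-38 months.

30-38 months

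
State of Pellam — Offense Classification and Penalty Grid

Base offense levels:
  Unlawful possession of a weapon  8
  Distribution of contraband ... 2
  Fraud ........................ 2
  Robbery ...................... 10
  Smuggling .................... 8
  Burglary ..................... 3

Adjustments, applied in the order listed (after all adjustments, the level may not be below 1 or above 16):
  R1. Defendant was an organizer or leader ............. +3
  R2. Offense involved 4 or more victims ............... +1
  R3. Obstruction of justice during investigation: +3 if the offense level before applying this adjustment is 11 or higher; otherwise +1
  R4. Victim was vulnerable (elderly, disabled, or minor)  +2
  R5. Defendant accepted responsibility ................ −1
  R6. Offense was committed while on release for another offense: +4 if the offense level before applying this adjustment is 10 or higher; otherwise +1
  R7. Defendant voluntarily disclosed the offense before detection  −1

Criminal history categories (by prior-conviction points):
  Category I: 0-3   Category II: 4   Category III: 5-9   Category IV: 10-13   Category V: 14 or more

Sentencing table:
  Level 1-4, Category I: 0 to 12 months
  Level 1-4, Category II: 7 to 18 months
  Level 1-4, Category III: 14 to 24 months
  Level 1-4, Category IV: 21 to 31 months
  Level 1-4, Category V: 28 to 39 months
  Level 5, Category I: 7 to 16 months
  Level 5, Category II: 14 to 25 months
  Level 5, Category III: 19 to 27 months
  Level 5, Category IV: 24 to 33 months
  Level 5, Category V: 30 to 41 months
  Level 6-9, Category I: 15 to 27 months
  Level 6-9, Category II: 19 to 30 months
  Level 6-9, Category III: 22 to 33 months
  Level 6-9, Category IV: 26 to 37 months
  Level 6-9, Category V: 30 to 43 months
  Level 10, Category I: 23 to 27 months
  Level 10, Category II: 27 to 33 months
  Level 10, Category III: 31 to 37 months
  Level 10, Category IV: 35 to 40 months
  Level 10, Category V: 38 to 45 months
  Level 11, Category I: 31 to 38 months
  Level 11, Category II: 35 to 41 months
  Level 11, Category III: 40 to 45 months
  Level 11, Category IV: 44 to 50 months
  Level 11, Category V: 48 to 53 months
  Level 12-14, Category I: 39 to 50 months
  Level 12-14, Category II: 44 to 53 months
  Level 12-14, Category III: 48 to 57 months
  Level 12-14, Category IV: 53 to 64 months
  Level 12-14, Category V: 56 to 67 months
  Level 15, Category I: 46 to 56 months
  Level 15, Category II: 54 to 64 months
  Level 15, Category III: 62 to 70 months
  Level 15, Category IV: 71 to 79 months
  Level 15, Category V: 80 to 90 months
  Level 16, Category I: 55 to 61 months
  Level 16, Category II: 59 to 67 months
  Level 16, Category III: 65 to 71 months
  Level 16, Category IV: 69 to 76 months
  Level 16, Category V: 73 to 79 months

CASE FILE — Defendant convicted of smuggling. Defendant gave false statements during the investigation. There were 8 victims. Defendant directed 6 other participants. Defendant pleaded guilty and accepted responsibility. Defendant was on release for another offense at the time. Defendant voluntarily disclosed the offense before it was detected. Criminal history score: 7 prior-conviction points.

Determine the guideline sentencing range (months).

Base offense level for smuggling: 8.
R1 applies: 8 + 3 = 11.
R2 applies: 11 + 1 = 12.
R3 applies (level before this adjustment is 12 ≥ 11, so +3): 12 + 3 = 15.
R5 applies: 15 − 1 = 14.
R6 applies (level before this adjustment is 14 ≥ 10, so +4): 14 + 4 = 18.
R7 applies: 18 − 1 = 17.
Level 17 exceeds the maximum of 16; capped at 16.
Final offense level: 16.
Criminal history: 7 prior points → Category III (5-9).
Level 16 falls in the 16 band.
Grid: Level 16 × Category III = 65-71 months.

65-71 months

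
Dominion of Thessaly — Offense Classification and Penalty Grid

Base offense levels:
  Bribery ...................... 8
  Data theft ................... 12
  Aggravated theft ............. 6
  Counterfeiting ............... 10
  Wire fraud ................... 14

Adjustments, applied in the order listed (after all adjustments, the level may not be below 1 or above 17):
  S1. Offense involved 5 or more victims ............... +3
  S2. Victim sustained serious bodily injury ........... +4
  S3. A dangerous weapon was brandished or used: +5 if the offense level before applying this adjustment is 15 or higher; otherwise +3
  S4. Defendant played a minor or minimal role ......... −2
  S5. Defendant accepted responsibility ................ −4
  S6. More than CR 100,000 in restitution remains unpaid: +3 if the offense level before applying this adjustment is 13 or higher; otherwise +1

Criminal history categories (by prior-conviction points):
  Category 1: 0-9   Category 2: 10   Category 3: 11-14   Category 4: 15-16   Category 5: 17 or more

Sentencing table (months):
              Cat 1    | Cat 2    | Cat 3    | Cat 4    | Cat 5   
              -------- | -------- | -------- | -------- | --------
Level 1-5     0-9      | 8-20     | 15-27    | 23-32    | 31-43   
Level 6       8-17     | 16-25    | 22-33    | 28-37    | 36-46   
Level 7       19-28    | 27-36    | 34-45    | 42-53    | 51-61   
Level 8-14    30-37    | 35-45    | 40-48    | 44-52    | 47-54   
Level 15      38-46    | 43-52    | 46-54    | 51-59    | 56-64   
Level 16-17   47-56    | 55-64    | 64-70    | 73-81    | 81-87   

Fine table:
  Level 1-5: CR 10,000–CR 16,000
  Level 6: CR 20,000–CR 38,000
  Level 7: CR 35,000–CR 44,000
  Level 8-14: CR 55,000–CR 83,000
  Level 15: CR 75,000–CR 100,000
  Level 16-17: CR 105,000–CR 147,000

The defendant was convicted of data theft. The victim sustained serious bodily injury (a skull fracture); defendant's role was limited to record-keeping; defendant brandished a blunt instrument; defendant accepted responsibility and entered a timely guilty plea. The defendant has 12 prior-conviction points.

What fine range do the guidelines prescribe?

CR 75,000–CR 100,000

Base offense level for data theft: 12.
S1 does not apply.
S2 applies: 12 + 4 = 16.
S3 applies (level before this adjustment is 16 ≥ 15, so +5): 16 + 5 = 21.
S4 applies: 21 − 2 = 19.
S5 applies: 19 − 4 = 15.
Final offense level: 15.
Level 15 falls in the 15 band.
Fine table: Level 15 → CR 75,000–CR 100,000.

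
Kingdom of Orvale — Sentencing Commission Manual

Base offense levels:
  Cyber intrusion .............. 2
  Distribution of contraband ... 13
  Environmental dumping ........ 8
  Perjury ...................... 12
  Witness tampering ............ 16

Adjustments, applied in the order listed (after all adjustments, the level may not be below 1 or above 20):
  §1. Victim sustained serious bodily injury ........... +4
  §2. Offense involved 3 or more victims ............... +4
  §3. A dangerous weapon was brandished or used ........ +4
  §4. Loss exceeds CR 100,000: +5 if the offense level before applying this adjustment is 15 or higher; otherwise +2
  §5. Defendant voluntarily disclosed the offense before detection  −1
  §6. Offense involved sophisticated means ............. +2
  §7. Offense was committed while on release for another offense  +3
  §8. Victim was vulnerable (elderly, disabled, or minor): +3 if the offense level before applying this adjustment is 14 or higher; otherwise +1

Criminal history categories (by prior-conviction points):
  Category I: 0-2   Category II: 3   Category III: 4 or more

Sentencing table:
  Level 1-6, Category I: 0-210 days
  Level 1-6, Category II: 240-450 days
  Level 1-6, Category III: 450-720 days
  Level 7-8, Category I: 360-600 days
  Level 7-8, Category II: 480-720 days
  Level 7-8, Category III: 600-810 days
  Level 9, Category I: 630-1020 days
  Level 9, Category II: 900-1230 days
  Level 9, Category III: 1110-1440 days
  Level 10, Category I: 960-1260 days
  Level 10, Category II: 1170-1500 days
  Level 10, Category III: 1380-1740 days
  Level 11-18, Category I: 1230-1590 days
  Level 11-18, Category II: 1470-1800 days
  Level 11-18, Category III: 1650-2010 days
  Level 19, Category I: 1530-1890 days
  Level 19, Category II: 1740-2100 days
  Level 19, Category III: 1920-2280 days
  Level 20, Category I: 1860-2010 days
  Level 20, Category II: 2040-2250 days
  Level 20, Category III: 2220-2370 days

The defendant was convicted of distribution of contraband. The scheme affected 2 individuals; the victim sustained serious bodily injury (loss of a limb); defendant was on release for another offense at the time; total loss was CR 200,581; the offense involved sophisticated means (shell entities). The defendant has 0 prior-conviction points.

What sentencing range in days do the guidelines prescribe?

1860-2010 days

Base offense level for distribution of contraband: 13.
§1 applies: 13 + 4 = 17.
§4 applies (level before this adjustment is 17 ≥ 15, so +5): 17 + 5 = 22.
§6 applies: 22 + 2 = 24.
§7 applies: 24 + 3 = 27.
Level 27 exceeds the maximum of 20; capped at 20.
Final offense level: 20.
Criminal history: 0 prior points → Category I (0-2).
Level 20 falls in the 20 band.
Grid: Level 20 × Category I = 1860-2010 days.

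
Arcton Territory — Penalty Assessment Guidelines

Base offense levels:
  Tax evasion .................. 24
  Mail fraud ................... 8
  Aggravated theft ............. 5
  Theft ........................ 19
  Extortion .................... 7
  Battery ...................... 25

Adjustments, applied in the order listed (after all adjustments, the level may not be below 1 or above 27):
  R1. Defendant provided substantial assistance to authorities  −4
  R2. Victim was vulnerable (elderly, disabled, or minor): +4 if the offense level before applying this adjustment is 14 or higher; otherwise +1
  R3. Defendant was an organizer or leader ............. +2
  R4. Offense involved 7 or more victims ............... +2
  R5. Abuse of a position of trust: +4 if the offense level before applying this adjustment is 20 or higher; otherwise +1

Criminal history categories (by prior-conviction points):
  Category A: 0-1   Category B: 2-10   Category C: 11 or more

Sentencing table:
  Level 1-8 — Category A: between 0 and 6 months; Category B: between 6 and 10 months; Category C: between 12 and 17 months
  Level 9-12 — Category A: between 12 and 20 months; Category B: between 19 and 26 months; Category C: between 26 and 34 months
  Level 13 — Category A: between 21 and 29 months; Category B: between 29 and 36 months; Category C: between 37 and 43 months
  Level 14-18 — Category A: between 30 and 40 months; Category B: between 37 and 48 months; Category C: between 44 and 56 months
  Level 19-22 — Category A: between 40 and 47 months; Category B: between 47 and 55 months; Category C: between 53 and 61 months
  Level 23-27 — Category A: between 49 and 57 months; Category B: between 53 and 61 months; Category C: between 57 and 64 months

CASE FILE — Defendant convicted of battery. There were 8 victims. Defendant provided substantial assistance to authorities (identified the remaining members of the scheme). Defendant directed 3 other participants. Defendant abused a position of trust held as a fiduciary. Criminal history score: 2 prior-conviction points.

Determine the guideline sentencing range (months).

Base offense level for battery: 25.
R1 applies: 25 − 4 = 21.
R2 does not apply.
R3 applies: 21 + 2 = 23.
R4 applies: 23 + 2 = 25.
R5 applies (level before this adjustment is 25 ≥ 20, so +4): 25 + 4 = 29.
Level 29 exceeds the maximum of 27; capped at 27.
Final offense level: 27.
Criminal history: 2 prior points → Category B (2-10).
Level 27 falls in the 23-27 band.
Grid: Level 23-27 × Category B = 53-61 months.

53-61 months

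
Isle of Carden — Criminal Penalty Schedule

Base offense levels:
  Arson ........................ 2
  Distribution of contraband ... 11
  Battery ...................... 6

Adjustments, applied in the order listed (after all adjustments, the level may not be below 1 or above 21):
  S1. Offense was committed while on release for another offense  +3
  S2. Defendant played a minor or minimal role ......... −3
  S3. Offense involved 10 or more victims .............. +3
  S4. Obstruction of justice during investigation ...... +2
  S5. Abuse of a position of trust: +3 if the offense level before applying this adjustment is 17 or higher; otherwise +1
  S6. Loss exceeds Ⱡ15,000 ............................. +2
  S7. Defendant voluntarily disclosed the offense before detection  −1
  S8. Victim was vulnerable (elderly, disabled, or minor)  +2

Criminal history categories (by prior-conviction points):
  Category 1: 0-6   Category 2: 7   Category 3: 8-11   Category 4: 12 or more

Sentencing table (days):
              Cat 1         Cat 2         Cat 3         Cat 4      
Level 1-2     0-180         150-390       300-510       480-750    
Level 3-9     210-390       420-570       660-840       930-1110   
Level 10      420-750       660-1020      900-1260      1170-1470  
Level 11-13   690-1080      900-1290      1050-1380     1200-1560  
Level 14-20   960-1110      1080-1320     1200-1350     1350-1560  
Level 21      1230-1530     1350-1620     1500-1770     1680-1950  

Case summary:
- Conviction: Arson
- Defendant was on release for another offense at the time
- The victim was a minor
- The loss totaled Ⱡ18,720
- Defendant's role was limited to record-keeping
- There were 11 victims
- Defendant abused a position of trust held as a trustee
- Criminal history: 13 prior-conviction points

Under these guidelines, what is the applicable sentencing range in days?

1170-1470 days

Base offense level for arson: 2.
S1 applies: 2 + 3 = 5.
S2 applies: 5 − 3 = 2.
S3 applies: 2 + 3 = 5.
S4 does not apply.
S5 applies (level before this adjustment is 5 < 17, so +1): 5 + 1 = 6.
S6 applies: 6 + 2 = 8.
S8 applies: 8 + 2 = 10.
Final offense level: 10.
Criminal history: 13 prior points → Category 4 (12+).
Level 10 falls in the 10 band.
Grid: Level 10 × Category 4 = 1170-1470 days.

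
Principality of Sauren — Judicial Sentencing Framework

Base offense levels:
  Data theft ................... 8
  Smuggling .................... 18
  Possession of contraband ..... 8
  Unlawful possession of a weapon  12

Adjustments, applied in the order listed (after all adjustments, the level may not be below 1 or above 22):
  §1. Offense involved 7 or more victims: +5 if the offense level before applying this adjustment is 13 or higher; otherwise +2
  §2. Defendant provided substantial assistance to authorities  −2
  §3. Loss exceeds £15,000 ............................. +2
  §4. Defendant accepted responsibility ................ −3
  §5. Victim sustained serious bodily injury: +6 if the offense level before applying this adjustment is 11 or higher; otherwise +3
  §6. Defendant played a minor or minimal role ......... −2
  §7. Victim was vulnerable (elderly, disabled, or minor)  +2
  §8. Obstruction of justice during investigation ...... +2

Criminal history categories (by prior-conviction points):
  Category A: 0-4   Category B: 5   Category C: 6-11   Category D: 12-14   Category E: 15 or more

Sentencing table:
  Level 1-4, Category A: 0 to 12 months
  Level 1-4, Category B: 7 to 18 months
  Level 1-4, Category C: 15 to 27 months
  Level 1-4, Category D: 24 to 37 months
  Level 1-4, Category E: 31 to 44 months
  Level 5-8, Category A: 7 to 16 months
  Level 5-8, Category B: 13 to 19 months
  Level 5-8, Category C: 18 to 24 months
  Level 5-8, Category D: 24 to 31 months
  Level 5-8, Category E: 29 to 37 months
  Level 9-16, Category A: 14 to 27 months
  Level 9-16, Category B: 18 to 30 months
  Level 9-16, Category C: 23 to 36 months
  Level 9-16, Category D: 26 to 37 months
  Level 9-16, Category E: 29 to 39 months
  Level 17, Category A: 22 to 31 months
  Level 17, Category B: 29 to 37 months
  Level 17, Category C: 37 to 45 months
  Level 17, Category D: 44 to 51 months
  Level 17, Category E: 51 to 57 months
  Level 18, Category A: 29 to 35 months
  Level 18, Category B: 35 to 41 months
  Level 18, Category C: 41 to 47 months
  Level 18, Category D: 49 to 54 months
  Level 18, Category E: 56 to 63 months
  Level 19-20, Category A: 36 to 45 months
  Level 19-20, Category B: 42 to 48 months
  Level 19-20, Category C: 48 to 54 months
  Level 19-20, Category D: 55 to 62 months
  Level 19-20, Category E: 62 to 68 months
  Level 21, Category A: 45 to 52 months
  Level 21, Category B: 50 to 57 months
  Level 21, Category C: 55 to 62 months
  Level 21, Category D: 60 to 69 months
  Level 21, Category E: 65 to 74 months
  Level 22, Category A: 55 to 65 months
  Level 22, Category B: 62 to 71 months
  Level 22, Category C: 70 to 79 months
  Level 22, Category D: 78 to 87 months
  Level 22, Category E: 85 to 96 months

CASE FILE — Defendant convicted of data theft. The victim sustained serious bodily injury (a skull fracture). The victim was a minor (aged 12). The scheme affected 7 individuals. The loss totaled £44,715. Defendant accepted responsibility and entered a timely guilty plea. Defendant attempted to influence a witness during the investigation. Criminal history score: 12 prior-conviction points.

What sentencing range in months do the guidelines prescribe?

Base offense level for data theft: 8.
§1 applies (level before this adjustment is 8 < 13, so +2): 8 + 2 = 10.
§2 does not apply.
§3 applies: 10 + 2 = 12.
§4 applies: 12 − 3 = 9.
§5 applies (level before this adjustment is 9 < 11, so +3): 9 + 3 = 12.
§7 applies: 12 + 2 = 14.
§8 applies: 14 + 2 = 16.
Final offense level: 16.
Criminal history: 12 prior points → Category D (12-14).
Level 16 falls in the 9-16 band.
Grid: Level 9-16 × Category D = 26-37 months.

26-37 months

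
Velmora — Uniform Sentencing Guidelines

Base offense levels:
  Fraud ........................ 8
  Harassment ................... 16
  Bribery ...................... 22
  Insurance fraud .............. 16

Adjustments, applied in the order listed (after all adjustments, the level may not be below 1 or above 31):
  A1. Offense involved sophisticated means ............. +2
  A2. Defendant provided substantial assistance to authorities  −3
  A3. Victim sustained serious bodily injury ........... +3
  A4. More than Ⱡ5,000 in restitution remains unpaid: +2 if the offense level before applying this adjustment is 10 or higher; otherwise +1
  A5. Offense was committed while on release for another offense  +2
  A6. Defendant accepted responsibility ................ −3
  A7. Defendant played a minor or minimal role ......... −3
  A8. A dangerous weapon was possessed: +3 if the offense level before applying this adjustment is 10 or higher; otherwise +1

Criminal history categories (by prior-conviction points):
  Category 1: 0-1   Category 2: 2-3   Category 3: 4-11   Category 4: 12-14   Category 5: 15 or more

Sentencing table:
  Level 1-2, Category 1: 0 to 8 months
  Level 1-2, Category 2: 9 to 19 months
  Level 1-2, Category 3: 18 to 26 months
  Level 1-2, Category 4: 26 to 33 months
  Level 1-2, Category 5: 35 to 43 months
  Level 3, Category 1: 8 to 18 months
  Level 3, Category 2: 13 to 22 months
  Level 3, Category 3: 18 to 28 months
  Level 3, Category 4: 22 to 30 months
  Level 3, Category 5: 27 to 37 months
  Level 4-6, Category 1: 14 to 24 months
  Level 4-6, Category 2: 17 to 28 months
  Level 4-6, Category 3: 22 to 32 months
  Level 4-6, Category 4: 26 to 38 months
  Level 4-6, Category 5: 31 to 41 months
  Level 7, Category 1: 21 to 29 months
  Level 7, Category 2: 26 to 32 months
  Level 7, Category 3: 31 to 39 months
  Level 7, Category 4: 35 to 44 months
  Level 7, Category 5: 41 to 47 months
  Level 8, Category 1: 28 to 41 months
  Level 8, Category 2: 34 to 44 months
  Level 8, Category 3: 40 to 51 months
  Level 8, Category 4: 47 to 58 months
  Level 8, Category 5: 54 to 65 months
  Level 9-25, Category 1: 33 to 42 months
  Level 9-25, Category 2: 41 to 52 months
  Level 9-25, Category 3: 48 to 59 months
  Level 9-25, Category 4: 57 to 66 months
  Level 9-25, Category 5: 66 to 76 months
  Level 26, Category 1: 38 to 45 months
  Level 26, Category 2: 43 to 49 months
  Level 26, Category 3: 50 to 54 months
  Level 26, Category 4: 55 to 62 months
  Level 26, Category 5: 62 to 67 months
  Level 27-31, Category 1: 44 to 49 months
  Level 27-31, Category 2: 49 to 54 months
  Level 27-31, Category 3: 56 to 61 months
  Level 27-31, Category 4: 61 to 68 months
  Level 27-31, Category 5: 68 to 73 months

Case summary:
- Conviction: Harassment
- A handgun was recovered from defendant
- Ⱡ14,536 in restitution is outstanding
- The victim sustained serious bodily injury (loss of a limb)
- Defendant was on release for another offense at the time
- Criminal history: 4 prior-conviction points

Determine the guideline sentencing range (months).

Base offense level for harassment: 16.
A2 does not apply.
A3 applies: 16 + 3 = 19.
A4 applies (level before this adjustment is 19 ≥ 10, so +2): 19 + 2 = 21.
A5 applies: 21 + 2 = 23.
A6 does not apply.
A7 does not apply.
A8 applies (level before this adjustment is 23 ≥ 10, so +3): 23 + 3 = 26.
Final offense level: 26.
Criminal history: 4 prior points → Category 3 (4-11).
Level 26 falls in the 26 band.
Grid: Level 26 × Category 3 = 50-54 months.

50-54 months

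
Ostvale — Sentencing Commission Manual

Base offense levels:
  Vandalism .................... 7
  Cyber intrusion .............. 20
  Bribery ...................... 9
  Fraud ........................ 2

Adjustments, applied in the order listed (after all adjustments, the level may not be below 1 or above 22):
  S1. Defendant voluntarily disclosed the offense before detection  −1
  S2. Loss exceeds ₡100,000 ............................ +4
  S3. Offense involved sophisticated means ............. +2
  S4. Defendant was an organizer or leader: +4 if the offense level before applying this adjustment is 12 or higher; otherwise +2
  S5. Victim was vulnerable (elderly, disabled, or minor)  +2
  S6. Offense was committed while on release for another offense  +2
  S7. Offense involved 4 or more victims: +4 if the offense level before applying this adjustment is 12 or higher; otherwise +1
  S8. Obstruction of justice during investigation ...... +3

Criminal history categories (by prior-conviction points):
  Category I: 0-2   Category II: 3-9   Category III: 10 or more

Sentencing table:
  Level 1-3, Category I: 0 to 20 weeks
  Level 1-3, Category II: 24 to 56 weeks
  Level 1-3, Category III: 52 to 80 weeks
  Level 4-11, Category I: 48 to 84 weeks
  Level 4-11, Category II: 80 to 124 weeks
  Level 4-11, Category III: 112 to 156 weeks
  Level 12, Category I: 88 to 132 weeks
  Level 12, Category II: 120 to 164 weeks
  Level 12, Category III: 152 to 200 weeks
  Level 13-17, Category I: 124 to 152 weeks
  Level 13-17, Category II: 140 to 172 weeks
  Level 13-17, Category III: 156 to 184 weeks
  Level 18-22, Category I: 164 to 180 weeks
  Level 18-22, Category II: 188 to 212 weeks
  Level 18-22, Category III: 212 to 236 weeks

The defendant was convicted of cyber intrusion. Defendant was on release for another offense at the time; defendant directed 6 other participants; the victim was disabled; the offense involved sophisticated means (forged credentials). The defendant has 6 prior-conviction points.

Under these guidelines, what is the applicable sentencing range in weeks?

Base offense level for cyber intrusion: 20.
S1 does not apply.
S2 does not apply.
S3 applies: 20 + 2 = 22.
S4 applies (level before this adjustment is 22 ≥ 12, so +4): 22 + 4 = 26.
S5 applies: 26 + 2 = 28.
S6 applies: 28 + 2 = 30.
S8 does not apply.
Level 30 exceeds the maximum of 22; capped at 22.
Final offense level: 22.
Criminal history: 6 prior points → Category II (3-9).
Level 22 falls in the 18-22 band.
Grid: Level 18-22 × Category II = 188-212 weeks.

188-212 weeks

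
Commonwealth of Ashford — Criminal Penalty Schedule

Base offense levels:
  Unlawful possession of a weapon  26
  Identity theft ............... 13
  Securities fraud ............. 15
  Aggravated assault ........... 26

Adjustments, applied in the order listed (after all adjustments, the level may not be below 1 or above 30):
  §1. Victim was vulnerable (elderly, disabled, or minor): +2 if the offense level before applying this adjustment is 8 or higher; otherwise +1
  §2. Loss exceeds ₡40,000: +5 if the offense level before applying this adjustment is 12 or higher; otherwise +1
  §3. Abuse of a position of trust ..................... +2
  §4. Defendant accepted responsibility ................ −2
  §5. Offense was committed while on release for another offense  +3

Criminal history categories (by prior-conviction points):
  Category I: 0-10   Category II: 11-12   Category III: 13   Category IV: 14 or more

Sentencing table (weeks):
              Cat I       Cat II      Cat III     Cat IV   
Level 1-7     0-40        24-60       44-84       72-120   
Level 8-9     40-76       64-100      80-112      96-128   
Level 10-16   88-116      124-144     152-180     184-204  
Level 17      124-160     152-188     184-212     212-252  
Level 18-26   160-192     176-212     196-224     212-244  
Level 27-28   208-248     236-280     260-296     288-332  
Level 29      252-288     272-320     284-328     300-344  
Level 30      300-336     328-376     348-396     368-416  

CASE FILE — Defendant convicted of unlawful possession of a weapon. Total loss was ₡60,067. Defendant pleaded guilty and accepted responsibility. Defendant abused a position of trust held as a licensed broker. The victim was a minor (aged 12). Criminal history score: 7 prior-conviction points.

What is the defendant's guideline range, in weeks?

300-336 weeks

Base offense level for unlawful possession of a weapon: 26.
§1 applies (level before this adjustment is 26 ≥ 8, so +2): 26 + 2 = 28.
§2 applies (level before this adjustment is 28 ≥ 12, so +5): 28 + 5 = 33.
§3 applies: 33 + 2 = 35.
§4 applies: 35 − 2 = 33.
Level 33 exceeds the maximum of 30; capped at 30.
Final offense level: 30.
Criminal history: 7 prior points → Category I (0-10).
Level 30 falls in the 30 band.
Grid: Level 30 × Category I = 300-336 weeks.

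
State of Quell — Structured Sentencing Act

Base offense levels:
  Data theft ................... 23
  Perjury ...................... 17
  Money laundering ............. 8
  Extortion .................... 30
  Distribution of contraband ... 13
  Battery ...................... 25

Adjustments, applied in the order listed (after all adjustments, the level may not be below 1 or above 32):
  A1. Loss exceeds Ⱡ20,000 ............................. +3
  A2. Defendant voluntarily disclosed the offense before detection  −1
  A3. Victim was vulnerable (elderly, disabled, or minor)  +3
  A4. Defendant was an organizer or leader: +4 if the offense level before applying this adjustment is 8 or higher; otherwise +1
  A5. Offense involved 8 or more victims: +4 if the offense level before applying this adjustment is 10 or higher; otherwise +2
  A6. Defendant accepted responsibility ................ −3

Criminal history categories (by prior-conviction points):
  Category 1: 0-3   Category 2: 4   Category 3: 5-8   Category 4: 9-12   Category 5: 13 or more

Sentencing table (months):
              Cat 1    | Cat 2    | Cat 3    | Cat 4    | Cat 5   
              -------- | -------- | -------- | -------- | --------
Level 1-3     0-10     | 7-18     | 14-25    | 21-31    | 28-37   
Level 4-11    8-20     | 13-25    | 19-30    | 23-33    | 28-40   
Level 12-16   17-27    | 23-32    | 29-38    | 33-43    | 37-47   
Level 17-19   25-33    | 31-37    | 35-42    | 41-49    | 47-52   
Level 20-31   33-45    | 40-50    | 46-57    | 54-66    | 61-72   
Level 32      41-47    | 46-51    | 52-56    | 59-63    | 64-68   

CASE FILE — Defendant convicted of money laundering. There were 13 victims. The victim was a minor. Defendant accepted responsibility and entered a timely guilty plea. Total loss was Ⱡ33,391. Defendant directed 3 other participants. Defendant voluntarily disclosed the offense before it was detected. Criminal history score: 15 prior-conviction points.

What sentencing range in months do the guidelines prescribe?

Base offense level for money laundering: 8.
A1 applies: 8 + 3 = 11.
A2 applies: 11 − 1 = 10.
A3 applies: 10 + 3 = 13.
A4 applies (level before this adjustment is 13 ≥ 8, so +4): 13 + 4 = 17.
A5 applies (level before this adjustment is 17 ≥ 10, so +4): 17 + 4 = 21.
A6 applies: 21 − 3 = 18.
Final offense level: 18.
Criminal history: 15 prior points → Category 5 (13+).
Level 18 falls in the 17-19 band.
Grid: Level 17-19 × Category 5 = 47-52 months.

47-52 months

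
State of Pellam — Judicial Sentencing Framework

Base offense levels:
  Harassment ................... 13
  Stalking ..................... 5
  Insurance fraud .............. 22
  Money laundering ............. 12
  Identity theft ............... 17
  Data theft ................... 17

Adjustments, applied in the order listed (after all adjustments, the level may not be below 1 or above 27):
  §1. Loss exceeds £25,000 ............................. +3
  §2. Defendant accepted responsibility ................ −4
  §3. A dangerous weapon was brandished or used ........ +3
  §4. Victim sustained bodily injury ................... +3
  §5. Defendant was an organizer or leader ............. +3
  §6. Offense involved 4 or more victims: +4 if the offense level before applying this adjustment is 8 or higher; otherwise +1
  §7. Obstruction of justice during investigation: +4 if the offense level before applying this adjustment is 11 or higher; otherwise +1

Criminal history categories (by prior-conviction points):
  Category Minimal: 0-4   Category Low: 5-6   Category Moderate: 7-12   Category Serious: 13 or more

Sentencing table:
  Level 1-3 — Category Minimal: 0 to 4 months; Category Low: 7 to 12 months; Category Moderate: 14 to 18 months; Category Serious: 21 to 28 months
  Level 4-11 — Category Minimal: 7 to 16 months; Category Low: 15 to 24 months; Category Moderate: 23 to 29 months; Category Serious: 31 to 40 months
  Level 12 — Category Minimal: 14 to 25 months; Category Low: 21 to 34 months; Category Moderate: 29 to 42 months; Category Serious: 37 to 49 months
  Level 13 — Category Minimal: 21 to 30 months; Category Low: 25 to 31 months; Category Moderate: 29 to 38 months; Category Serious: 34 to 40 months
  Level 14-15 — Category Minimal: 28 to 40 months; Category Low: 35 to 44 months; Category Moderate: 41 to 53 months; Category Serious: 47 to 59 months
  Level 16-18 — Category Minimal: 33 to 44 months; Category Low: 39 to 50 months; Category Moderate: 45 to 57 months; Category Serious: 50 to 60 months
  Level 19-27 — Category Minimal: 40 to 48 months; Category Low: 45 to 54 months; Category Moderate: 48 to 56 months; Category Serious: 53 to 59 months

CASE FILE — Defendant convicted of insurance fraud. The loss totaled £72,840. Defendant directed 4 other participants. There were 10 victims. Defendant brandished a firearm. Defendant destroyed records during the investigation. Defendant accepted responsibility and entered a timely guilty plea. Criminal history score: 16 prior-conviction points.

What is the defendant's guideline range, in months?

Base offense level for insurance fraud: 22.
§1 applies: 22 + 3 = 25.
§2 applies: 25 − 4 = 21.
§3 applies: 21 + 3 = 24.
§5 applies: 24 + 3 = 27.
§6 applies (level before this adjustment is 27 ≥ 8, so +4): 27 + 4 = 31.
§7 applies (level before this adjustment is 31 ≥ 11, so +4): 31 + 4 = 35.
Level 35 exceeds the maximum of 27; capped at 27.
Final offense level: 27.
Criminal history: 16 prior points → Category Serious (13+).
Level 27 falls in the 19-27 band.
Grid: Level 19-27 × Category Serious = 53-59 months.

53-59 months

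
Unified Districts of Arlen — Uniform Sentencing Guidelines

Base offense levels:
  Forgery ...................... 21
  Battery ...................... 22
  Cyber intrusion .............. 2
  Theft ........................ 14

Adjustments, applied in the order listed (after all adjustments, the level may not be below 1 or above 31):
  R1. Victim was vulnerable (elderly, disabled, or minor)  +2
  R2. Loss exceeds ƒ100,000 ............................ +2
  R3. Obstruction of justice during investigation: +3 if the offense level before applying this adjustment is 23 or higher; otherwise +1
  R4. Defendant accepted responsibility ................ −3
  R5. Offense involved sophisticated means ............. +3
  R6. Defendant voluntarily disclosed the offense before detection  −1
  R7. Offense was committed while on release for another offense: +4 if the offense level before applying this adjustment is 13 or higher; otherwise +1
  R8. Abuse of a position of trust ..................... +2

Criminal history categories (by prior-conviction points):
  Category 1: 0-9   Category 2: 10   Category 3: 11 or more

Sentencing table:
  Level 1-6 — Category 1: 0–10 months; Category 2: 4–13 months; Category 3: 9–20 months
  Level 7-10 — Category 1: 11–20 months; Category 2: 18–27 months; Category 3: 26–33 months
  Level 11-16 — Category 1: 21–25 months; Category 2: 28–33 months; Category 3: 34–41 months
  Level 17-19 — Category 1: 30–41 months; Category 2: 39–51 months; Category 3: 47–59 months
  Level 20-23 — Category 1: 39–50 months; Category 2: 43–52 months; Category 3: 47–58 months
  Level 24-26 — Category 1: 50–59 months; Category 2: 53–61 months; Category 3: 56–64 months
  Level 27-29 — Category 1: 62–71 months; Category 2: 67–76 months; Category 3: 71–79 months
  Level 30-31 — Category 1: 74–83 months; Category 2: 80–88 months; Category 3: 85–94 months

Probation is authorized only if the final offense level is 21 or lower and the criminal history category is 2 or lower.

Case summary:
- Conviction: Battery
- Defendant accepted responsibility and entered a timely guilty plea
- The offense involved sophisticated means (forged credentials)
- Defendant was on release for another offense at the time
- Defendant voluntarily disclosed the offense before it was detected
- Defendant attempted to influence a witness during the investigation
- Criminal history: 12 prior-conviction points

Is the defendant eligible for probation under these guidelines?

No

Base offense level for battery: 22.
R2 does not apply.
R3 applies (level before this adjustment is 22 < 23, so +1): 22 + 1 = 23.
R4 applies: 23 − 3 = 20.
R5 applies: 20 + 3 = 23.
R6 applies: 23 − 1 = 22.
R7 applies (level before this adjustment is 22 ≥ 13, so +4): 22 + 4 = 26.
Final offense level: 26.
Criminal history: 12 prior points → Category 3 (11+).
Level 26 falls in the 24-26 band.
Grid: Level 24-26 × Category 3 = 56-64 months.
Probation check: level 26 > 21 and category 3 > 2 → not eligible.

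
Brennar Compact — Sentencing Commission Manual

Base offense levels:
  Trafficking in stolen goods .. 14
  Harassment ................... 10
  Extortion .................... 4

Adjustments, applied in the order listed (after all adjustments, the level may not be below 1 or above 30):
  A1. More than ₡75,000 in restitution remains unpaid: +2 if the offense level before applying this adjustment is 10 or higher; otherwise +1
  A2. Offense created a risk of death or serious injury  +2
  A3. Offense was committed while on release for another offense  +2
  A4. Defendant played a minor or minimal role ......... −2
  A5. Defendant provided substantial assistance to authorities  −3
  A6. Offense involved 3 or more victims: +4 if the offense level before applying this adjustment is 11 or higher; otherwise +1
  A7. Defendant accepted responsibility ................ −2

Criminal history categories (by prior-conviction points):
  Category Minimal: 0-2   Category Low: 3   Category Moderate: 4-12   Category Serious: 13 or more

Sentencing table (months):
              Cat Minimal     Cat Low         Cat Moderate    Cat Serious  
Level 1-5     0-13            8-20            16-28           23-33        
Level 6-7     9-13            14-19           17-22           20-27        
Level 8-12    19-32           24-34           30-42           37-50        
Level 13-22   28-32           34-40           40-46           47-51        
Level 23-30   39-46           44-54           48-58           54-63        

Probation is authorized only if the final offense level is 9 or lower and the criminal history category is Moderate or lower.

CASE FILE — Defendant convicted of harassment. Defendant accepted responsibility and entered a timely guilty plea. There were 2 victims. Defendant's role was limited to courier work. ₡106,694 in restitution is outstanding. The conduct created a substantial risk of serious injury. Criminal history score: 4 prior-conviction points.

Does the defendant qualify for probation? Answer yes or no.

Base offense level for harassment: 10.
A1 applies (level before this adjustment is 10 ≥ 10, so +2): 10 + 2 = 12.
A2 applies: 12 + 2 = 14.
A3 does not apply.
A4 applies: 14 − 2 = 12.
A6 does not apply.
A7 applies: 12 − 2 = 10.
Final offense level: 10.
Criminal history: 4 prior points → Category Moderate (4-12).
Level 10 falls in the 8-12 band.
Grid: Level 8-12 × Category Moderate = 30-42 months.
Probation check: level 10 > 9 and category Moderate ≤ Moderate → not eligible.

No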